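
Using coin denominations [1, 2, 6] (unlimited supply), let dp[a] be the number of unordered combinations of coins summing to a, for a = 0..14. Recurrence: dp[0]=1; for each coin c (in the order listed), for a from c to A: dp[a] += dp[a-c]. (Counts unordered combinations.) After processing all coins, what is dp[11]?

9

after  coin     0     1     2     3     4     5     6     7     8     9    10    11    12    13    14
          1     1     1     1     1     1     1     1     1     1     1     1     1     1     1     1
          2     1     1     2     2     3     3     4     4     5     5     6     6     7     7     8
          6     1     1     2     2     3     3     5     5     7     7     9     9    12    12    15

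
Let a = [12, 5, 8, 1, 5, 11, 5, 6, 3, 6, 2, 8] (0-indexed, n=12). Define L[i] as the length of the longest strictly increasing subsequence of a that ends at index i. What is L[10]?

   i    0    1    2    3    4    5    6    7    8    9   10   11
a[i]   12    5    8    1    5   11    5    6    3    6    2    8
L[i]    1    1    2    1    2    3    2    3    2    3    2    4

2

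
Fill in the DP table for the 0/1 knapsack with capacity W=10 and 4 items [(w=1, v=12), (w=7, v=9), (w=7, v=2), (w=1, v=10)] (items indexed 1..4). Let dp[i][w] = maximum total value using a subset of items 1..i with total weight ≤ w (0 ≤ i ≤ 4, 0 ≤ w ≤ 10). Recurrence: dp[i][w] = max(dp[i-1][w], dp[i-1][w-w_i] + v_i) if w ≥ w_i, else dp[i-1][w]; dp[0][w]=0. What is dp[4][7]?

i\w   0   1   2   3   4   5   6   7   8   9  10
  0   0   0   0   0   0   0   0   0   0   0   0
  1   0  12  12  12  12  12  12  12  12  12  12
  2   0  12  12  12  12  12  12  12  21  21  21
  3   0  12  12  12  12  12  12  12  21  21  21
  4   0  12  22  22  22  22  22  22  22  31  31

22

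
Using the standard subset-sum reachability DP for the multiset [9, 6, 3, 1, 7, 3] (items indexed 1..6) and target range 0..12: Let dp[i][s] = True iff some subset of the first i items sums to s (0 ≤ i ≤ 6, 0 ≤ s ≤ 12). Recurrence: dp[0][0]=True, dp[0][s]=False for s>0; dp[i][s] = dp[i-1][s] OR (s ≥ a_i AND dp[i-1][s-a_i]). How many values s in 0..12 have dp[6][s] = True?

i\s   0   1   2   3   4   5   6   7   8   9  10  11  12
  0   T   F   F   F   F   F   F   F   F   F   F   F   F
  1   T   F   F   F   F   F   F   F   F   T   F   F   F
  2   T   F   F   F   F   F   T   F   F   T   F   F   F
  3   T   F   F   T   F   F   T   F   F   T   F   F   T
  4   T   T   F   T   T   F   T   T   F   T   T   F   T
  5   T   T   F   T   T   F   T   T   T   T   T   T   T
  6   T   T   F   T   T   F   T   T   T   T   T   T   T

11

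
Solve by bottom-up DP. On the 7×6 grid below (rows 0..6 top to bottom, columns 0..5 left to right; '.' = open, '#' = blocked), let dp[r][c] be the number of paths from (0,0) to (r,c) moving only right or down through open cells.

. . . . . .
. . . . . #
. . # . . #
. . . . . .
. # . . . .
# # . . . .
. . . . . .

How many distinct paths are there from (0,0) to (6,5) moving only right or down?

r\c   0   1   2   3   4   5
  0   1   1   1   1   1   1
  1   1   2   3   4   5   0
  2   1   3   0   4   9   0
  3   1   4   4   8  17  17
  4   1   0   4  12  29  46
  5   0   0   4  16  45  91
  6   0   0   4  20  65 156

156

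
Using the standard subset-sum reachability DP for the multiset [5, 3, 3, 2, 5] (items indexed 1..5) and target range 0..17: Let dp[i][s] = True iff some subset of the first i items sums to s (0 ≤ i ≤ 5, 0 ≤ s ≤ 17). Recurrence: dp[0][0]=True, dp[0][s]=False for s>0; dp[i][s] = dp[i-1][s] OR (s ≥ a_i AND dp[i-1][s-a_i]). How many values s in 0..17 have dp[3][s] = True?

i\s   0   1   2   3   4   5   6   7   8   9  10  11  12  13  14  15  16  17
  0   T   F   F   F   F   F   F   F   F   F   F   F   F   F   F   F   F   F
  1   T   F   F   F   F   T   F   F   F   F   F   F   F   F   F   F   F   F
  2   T   F   F   T   F   T   F   F   T   F   F   F   F   F   F   F   F   F
  3   T   F   F   T   F   T   T   F   T   F   F   T   F   F   F   F   F   F
  4   T   F   T   T   F   T   T   T   T   F   T   T   F   T   F   F   F   F
  5   T   F   T   T   F   T   T   T   T   F   T   T   T   T   F   T   T   F

6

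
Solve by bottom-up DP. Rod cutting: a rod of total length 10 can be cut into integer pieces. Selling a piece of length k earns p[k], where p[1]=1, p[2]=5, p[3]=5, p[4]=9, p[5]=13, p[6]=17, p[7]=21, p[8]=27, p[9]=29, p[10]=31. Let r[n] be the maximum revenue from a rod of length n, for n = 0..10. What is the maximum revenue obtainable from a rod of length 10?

32

   n    0    1    2    3    4    5    6    7    8    9   10
r[n]    0    1    5    6   10   13   17   21   27   29   32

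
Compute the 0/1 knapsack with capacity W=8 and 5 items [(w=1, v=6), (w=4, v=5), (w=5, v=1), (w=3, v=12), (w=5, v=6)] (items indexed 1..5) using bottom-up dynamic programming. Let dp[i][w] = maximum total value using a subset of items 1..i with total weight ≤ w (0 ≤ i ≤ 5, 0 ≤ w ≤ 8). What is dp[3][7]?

11

i\w   0   1   2   3   4   5   6   7   8
  0   0   0   0   0   0   0   0   0   0
  1   0   6   6   6   6   6   6   6   6
  2   0   6   6   6   6  11  11  11  11
  3   0   6   6   6   6  11  11  11  11
  4   0   6   6  12  18  18  18  18  23
  5   0   6   6  12  18  18  18  18  23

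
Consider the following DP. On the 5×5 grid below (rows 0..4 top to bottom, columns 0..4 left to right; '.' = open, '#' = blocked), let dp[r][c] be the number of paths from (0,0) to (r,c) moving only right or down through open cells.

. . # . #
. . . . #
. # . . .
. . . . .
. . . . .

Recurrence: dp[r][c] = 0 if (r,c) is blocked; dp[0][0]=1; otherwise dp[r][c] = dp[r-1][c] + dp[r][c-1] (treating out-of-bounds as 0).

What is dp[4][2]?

r\c   0   1   2   3   4
  0   1   1   0   0   0
  1   1   2   2   2   0
  2   1   0   2   4   4
  3   1   1   3   7  11
  4   1   2   5  12  23

5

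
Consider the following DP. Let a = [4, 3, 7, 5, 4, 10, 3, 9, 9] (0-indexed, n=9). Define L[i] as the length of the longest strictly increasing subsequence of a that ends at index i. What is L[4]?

2

   i    0    1    2    3    4    5    6    7    8
a[i]    4    3    7    5    4   10    3    9    9
L[i]    1    1    2    2    2    3    1    3    3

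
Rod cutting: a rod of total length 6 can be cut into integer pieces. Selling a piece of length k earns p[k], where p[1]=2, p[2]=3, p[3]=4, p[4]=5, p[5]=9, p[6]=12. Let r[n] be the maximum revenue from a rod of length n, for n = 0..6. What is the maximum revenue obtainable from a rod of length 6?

12

   n    0    1    2    3    4    5    6
r[n]    0    2    4    6    8   10   12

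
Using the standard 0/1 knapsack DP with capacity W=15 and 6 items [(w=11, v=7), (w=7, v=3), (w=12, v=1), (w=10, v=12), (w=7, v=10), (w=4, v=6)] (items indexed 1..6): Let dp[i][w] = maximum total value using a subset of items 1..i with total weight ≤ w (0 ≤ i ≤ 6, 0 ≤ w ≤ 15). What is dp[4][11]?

12

i\w   0   1   2   3   4   5   6   7   8   9  10  11  12  13  14  15
  0   0   0   0   0   0   0   0   0   0   0   0   0   0   0   0   0
  1   0   0   0   0   0   0   0   0   0   0   0   7   7   7   7   7
  2   0   0   0   0   0   0   0   3   3   3   3   7   7   7   7   7
  3   0   0   0   0   0   0   0   3   3   3   3   7   7   7   7   7
  4   0   0   0   0   0   0   0   3   3   3  12  12  12  12  12  12
  5   0   0   0   0   0   0   0  10  10  10  12  12  12  12  13  13
  6   0   0   0   0   6   6   6  10  10  10  12  16  16  16  18  18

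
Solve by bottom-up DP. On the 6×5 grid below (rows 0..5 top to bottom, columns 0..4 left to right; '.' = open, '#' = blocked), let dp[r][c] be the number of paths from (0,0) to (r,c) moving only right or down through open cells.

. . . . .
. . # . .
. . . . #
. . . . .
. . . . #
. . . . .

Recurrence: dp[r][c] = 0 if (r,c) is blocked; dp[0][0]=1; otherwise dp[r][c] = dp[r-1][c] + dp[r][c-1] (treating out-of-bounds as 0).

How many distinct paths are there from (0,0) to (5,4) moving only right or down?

r\c   0   1   2   3   4
  0   1   1   1   1   1
  1   1   2   0   1   2
  2   1   3   3   4   0
  3   1   4   7  11  11
  4   1   5  12  23   0
  5   1   6  18  41  41

41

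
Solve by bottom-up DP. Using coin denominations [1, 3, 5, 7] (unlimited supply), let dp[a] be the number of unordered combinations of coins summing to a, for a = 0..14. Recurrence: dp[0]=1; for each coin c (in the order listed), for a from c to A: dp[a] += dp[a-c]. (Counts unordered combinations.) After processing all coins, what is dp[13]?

after  coin     0     1     2     3     4     5     6     7     8     9    10    11    12    13    14
          1     1     1     1     1     1     1     1     1     1     1     1     1     1     1     1
          3     1     1     1     2     2     2     3     3     3     4     4     4     5     5     5
          5     1     1     1     2     2     3     4     4     5     6     7     8     9    10    11
          7     1     1     1     2     2     3     4     5     6     7     9    10    12    14    16

14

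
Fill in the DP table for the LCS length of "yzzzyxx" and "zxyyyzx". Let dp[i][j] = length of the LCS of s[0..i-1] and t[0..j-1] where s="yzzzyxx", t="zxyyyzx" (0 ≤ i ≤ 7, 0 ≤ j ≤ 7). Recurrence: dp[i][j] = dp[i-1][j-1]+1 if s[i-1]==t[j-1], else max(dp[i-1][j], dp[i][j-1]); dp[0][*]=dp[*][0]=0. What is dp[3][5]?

1

   ''  z  x  y  y  y  z  x
''  0  0  0  0  0  0  0  0
 y  0  0  0  1  1  1  1  1
 z  0  1  1  1  1  1  2  2
 z  0  1  1  1  1  1  2  2
 z  0  1  1  1  1  1  2  2
 y  0  1  1  2  2  2  2  2
 x  0  1  2  2  2  2  2  3
 x  0  1  2  2  2  2  2  3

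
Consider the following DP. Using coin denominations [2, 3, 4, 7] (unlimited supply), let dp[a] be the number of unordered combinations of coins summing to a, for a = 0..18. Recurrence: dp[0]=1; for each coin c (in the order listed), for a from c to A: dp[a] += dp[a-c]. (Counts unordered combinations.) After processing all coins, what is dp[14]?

11

after  coin     0     1     2     3     4     5     6     7     8     9    10    11    12    13    14    15    16    17    18
          2     1     0     1     0     1     0     1     0     1     0     1     0     1     0     1     0     1     0     1
          3     1     0     1     1     1     1     2     1     2     2     2     2     3     2     3     3     3     3     4
          4     1     0     1     1     2     1     3     2     4     3     5     4     7     5     8     7    10     8    12
          7     1     0     1     1     2     1     3     3     4     4     6     6     8     8    11    11    14    14    18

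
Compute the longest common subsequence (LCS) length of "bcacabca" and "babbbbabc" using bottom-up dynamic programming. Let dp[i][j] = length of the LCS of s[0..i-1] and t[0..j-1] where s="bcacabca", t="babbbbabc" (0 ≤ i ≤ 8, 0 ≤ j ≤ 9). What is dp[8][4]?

   ''  b  a  b  b  b  b  a  b  c
''  0  0  0  0  0  0  0  0  0  0
 b  0  1  1  1  1  1  1  1  1  1
 c  0  1  1  1  1  1  1  1  1  2
 a  0  1  2  2  2  2  2  2  2  2
 c  0  1  2  2  2  2  2  2  2  3
 a  0  1  2  2  2  2  2  3  3  3
 b  0  1  2  3  3  3  3  3  4  4
 c  0  1  2  3  3  3  3  3  4  5
 a  0  1  2  3  3  3  3  4  4  5

3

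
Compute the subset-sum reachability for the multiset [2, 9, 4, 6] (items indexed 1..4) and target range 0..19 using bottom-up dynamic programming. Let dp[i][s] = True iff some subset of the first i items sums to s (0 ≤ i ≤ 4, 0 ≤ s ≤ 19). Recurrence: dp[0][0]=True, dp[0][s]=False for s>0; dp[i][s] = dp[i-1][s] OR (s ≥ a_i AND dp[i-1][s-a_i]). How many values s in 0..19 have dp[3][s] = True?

i\s   0   1   2   3   4   5   6   7   8   9  10  11  12  13  14  15  16  17  18  19
  0   T   F   F   F   F   F   F   F   F   F   F   F   F   F   F   F   F   F   F   F
  1   T   F   T   F   F   F   F   F   F   F   F   F   F   F   F   F   F   F   F   F
  2   T   F   T   F   F   F   F   F   F   T   F   T   F   F   F   F   F   F   F   F
  3   T   F   T   F   T   F   T   F   F   T   F   T   F   T   F   T   F   F   F   F
  4   T   F   T   F   T   F   T   F   T   T   T   T   T   T   F   T   F   T   F   T

8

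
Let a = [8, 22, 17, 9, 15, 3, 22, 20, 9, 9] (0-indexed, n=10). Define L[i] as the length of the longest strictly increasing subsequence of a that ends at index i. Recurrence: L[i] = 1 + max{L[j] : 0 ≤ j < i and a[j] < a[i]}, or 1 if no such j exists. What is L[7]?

4

   i    0    1    2    3    4    5    6    7    8    9
a[i]    8   22   17    9   15    3   22   20    9    9
L[i]    1    2    2    2    3    1    4    4    2    2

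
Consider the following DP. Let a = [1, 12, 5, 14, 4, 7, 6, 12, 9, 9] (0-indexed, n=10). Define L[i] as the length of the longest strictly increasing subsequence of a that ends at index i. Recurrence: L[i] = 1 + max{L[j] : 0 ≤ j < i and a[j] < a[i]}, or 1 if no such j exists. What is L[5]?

   i    0    1    2    3    4    5    6    7    8    9
a[i]    1   12    5   14    4    7    6   12    9    9
L[i]    1    2    2    3    2    3    3    4    4    4

3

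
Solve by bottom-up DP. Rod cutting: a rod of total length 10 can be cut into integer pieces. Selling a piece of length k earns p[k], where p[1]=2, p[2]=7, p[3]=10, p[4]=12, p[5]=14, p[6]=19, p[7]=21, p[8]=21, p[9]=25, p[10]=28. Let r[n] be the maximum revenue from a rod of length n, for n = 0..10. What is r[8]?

   n    0    1    2    3    4    5    6    7    8    9   10
r[n]    0    2    7   10   14   17   21   24   28   31   35

28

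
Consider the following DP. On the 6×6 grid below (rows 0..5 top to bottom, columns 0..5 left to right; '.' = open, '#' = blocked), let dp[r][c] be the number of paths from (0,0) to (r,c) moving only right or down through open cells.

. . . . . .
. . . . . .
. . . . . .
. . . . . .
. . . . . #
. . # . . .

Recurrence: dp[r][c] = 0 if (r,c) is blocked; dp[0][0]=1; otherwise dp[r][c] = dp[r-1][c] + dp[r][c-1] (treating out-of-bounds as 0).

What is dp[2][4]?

15

r\c   0   1   2   3   4   5
  0   1   1   1   1   1   1
  1   1   2   3   4   5   6
  2   1   3   6  10  15  21
  3   1   4  10  20  35  56
  4   1   5  15  35  70   0
  5   1   6   0  35 105 105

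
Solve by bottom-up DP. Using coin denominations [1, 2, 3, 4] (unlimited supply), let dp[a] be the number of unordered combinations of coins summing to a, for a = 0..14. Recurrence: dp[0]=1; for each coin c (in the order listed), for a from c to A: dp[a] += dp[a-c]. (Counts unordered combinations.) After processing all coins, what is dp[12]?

34

after  coin     0     1     2     3     4     5     6     7     8     9    10    11    12    13    14
          1     1     1     1     1     1     1     1     1     1     1     1     1     1     1     1
          2     1     1     2     2     3     3     4     4     5     5     6     6     7     7     8
          3     1     1     2     3     4     5     7     8    10    12    14    16    19    21    24
          4     1     1     2     3     5     6     9    11    15    18    23    27    34    39    47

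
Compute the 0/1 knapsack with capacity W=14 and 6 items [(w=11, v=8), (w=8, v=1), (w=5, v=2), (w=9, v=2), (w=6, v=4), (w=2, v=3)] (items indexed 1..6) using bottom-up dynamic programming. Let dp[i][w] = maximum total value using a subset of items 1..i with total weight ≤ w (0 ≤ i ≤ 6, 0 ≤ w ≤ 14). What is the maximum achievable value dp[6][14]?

i\w   0   1   2   3   4   5   6   7   8   9  10  11  12  13  14
  0   0   0   0   0   0   0   0   0   0   0   0   0   0   0   0
  1   0   0   0   0   0   0   0   0   0   0   0   8   8   8   8
  2   0   0   0   0   0   0   0   0   1   1   1   8   8   8   8
  3   0   0   0   0   0   2   2   2   2   2   2   8   8   8   8
  4   0   0   0   0   0   2   2   2   2   2   2   8   8   8   8
  5   0   0   0   0   0   2   4   4   4   4   4   8   8   8   8
  6   0   0   3   3   3   3   4   5   7   7   7   8   8  11  11

11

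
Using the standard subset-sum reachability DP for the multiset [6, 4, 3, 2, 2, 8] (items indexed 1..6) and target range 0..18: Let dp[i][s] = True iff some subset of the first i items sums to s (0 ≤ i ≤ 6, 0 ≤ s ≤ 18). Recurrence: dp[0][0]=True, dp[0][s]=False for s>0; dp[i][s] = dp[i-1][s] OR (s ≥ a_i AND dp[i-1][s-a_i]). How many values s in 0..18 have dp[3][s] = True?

8

i\s   0   1   2   3   4   5   6   7   8   9  10  11  12  13  14  15  16  17  18
  0   T   F   F   F   F   F   F   F   F   F   F   F   F   F   F   F   F   F   F
  1   T   F   F   F   F   F   T   F   F   F   F   F   F   F   F   F   F   F   F
  2   T   F   F   F   T   F   T   F   F   F   T   F   F   F   F   F   F   F   F
  3   T   F   F   T   T   F   T   T   F   T   T   F   F   T   F   F   F   F   F
  4   T   F   T   T   T   T   T   T   T   T   T   T   T   T   F   T   F   F   F
  5   T   F   T   T   T   T   T   T   T   T   T   T   T   T   T   T   F   T   F
  6   T   F   T   T   T   T   T   T   T   T   T   T   T   T   T   T   T   T   T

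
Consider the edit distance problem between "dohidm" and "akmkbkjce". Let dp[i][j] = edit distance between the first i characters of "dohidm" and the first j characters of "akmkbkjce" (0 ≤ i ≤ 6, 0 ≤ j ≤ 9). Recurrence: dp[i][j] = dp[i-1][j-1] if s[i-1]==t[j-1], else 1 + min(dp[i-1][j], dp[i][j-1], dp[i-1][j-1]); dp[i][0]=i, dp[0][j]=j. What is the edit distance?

   ''  a  k  m  k  b  k  j  c  e
''  0  1  2  3  4  5  6  7  8  9
 d  1  1  2  3  4  5  6  7  8  9
 o  2  2  2  3  4  5  6  7  8  9
 h  3  3  3  3  4  5  6  7  8  9
 i  4  4  4  4  4  5  6  7  8  9
 d  5  5  5  5  5  5  6  7  8  9
 m  6  6  6  5  6  6  6  7  8  9

9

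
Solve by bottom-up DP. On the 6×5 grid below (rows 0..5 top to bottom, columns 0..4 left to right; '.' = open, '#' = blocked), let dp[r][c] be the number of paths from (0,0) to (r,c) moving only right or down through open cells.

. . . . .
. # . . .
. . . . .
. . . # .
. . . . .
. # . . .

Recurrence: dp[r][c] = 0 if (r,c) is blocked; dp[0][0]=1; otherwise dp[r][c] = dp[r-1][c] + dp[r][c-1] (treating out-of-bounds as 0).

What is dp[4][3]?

7

r\c   0   1   2   3   4
  0   1   1   1   1   1
  1   1   0   1   2   3
  2   1   1   2   4   7
  3   1   2   4   0   7
  4   1   3   7   7  14
  5   1   0   7  14  28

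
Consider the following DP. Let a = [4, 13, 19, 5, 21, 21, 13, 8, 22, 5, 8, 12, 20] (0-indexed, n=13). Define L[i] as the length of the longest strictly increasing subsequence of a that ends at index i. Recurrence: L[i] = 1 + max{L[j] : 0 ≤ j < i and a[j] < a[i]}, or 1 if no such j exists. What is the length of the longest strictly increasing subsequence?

   i    0    1    2    3    4    5    6    7    8    9   10   11   12
a[i]    4   13   19    5   21   21   13    8   22    5    8   12   20
L[i]    1    2    3    2    4    4    3    3    5    2    3    4    5

5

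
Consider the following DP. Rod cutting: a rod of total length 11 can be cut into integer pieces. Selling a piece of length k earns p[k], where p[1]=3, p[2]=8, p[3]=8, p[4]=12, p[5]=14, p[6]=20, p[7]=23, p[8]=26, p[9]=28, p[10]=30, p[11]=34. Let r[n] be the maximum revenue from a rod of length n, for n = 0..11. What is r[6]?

   n    0    1    2    3    4    5    6    7    8    9   10   11
r[n]    0    3    8   11   16   19   24   27   32   35   40   43

24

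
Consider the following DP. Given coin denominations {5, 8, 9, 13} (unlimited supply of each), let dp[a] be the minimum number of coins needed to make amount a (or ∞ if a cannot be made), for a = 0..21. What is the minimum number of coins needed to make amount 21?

2

 a  0  1  2  3  4  5  6  7  8  9 10 11 12 13 14 15 16 17 18 19 20 21
dp  0  -  -  -  -  1  -  -  1  1  2  -  -  1  2  3  2  2  2  3  4  2
(- denotes ∞ / unreachable)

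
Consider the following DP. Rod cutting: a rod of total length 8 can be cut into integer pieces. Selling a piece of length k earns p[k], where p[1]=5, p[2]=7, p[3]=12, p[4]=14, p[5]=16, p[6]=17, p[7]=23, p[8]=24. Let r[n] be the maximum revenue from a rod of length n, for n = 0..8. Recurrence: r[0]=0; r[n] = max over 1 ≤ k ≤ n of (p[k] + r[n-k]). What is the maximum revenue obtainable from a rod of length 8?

40

   n    0    1    2    3    4    5    6    7    8
r[n]    0    5   10   15   20   25   30   35   40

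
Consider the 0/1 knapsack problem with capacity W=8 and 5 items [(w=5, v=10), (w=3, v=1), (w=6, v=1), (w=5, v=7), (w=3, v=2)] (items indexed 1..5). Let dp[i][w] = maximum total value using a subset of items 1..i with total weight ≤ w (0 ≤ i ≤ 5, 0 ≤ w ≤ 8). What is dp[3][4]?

i\w   0   1   2   3   4   5   6   7   8
  0   0   0   0   0   0   0   0   0   0
  1   0   0   0   0   0  10  10  10  10
  2   0   0   0   1   1  10  10  10  11
  3   0   0   0   1   1  10  10  10  11
  4   0   0   0   1   1  10  10  10  11
  5   0   0   0   2   2  10  10  10  12

1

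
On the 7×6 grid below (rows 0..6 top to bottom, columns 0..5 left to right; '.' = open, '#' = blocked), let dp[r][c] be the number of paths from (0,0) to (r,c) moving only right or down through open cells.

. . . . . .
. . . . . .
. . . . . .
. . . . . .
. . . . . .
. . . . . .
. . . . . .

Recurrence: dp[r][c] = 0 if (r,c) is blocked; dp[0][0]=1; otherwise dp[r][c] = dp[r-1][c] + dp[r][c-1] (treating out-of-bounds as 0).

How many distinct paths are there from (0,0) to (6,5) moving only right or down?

r\c   0   1   2   3   4   5
  0   1   1   1   1   1   1
  1   1   2   3   4   5   6
  2   1   3   6  10  15  21
  3   1   4  10  20  35  56
  4   1   5  15  35  70 126
  5   1   6  21  56 126 252
  6   1   7  28  84 210 462

462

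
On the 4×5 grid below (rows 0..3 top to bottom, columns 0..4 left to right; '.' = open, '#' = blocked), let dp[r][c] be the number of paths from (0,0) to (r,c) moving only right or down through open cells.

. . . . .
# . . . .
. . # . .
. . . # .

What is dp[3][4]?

r\c   0   1   2   3   4
  0   1   1   1   1   1
  1   0   1   2   3   4
  2   0   1   0   3   7
  3   0   1   1   0   7

7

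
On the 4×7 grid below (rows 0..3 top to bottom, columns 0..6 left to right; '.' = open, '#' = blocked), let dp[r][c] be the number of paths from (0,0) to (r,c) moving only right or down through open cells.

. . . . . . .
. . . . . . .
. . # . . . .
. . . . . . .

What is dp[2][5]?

r\c   0   1   2   3   4   5   6
  0   1   1   1   1   1   1   1
  1   1   2   3   4   5   6   7
  2   1   3   0   4   9  15  22
  3   1   4   4   8  17  32  54

15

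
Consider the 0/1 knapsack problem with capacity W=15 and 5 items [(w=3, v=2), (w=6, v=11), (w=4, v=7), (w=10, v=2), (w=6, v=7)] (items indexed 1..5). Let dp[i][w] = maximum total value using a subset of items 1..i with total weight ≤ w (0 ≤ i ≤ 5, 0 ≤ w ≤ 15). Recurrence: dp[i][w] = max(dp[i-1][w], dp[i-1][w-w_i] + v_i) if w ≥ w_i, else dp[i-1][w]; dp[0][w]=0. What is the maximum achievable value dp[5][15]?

20

i\w   0   1   2   3   4   5   6   7   8   9  10  11  12  13  14  15
  0   0   0   0   0   0   0   0   0   0   0   0   0   0   0   0   0
  1   0   0   0   2   2   2   2   2   2   2   2   2   2   2   2   2
  2   0   0   0   2   2   2  11  11  11  13  13  13  13  13  13  13
  3   0   0   0   2   7   7  11  11  11  13  18  18  18  20  20  20
  4   0   0   0   2   7   7  11  11  11  13  18  18  18  20  20  20
  5   0   0   0   2   7   7  11  11  11  13  18  18  18  20  20  20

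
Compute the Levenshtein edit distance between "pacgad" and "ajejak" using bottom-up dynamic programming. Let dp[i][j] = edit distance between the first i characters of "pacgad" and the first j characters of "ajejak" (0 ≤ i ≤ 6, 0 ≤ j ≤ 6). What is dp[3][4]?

   ''  a  j  e  j  a  k
''  0  1  2  3  4  5  6
 p  1  1  2  3  4  5  6
 a  2  1  2  3  4  4  5
 c  3  2  2  3  4  5  5
 g  4  3  3  3  4  5  6
 a  5  4  4  4  4  4  5
 d  6  5  5  5  5  5  5

4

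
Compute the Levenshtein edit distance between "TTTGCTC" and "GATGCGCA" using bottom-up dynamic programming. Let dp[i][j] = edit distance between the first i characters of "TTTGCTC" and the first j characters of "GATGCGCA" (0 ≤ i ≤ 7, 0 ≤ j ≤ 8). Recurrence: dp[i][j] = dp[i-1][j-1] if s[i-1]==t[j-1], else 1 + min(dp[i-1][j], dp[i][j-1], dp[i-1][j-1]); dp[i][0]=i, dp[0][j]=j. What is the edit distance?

4

   ''  G  A  T  G  C  G  C  A
''  0  1  2  3  4  5  6  7  8
 T  1  1  2  2  3  4  5  6  7
 T  2  2  2  2  3  4  5  6  7
 T  3  3  3  2  3  4  5  6  7
 G  4  3  4  3  2  3  4  5  6
 C  5  4  4  4  3  2  3  4  5
 T  6  5  5  4  4  3  3  4  5
 C  7  6  6  5  5  4  4  3  4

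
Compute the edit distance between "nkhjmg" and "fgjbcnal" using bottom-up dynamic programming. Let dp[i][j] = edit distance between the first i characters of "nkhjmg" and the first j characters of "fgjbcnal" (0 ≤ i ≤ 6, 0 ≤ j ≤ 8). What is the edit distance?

8

   ''  f  g  j  b  c  n  a  l
''  0  1  2  3  4  5  6  7  8
 n  1  1  2  3  4  5  5  6  7
 k  2  2  2  3  4  5  6  6  7
 h  3  3  3  3  4  5  6  7  7
 j  4  4  4  3  4  5  6  7  8
 m  5  5  5  4  4  5  6  7  8
 g  6  6  5  5  5  5  6  7  8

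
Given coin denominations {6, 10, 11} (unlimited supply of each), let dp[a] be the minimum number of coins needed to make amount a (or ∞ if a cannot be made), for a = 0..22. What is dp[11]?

1

 a  0  1  2  3  4  5  6  7  8  9 10 11 12 13 14 15 16 17 18 19 20 21 22
dp  0  -  -  -  -  -  1  -  -  -  1  1  2  -  -  -  2  2  3  -  2  2  2
(- denotes ∞ / unreachable)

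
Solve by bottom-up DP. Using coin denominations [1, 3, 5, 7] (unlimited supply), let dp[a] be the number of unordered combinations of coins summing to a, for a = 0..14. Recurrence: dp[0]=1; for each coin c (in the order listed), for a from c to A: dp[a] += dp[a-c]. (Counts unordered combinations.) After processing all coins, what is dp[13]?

14

after  coin     0     1     2     3     4     5     6     7     8     9    10    11    12    13    14
          1     1     1     1     1     1     1     1     1     1     1     1     1     1     1     1
          3     1     1     1     2     2     2     3     3     3     4     4     4     5     5     5
          5     1     1     1     2     2     3     4     4     5     6     7     8     9    10    11
          7     1     1     1     2     2     3     4     5     6     7     9    10    12    14    16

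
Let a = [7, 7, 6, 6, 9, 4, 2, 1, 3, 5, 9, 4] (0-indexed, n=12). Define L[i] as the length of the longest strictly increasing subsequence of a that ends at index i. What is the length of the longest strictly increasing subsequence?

4

   i    0    1    2    3    4    5    6    7    8    9   10   11
a[i]    7    7    6    6    9    4    2    1    3    5    9    4
L[i]    1    1    1    1    2    1    1    1    2    3    4    3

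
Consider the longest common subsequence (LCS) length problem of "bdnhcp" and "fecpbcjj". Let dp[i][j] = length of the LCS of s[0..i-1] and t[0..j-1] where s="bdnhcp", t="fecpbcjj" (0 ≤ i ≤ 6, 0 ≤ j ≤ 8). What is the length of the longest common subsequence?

2

   ''  f  e  c  p  b  c  j  j
''  0  0  0  0  0  0  0  0  0
 b  0  0  0  0  0  1  1  1  1
 d  0  0  0  0  0  1  1  1  1
 n  0  0  0  0  0  1  1  1  1
 h  0  0  0  0  0  1  1  1  1
 c  0  0  0  1  1  1  2  2  2
 p  0  0  0  1  2  2  2  2  2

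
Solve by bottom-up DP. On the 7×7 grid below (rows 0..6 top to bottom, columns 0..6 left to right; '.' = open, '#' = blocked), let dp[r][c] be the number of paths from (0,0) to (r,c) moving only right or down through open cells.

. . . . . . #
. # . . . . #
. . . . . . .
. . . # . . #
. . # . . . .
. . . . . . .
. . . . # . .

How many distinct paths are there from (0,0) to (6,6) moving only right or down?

97

r\c   0   1   2   3   4   5   6
  0   1   1   1   1   1   1   0
  1   1   0   1   2   3   4   0
  2   1   1   2   4   7  11  11
  3   1   2   4   0   7  18   0
  4   1   3   0   0   7  25  25
  5   1   4   4   4  11  36  61
  6   1   5   9  13   0  36  97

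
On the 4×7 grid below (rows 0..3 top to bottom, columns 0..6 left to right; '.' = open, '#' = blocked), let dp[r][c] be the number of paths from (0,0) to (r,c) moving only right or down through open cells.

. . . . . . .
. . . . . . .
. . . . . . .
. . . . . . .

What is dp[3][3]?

20

r\c   0   1   2   3   4   5   6
  0   1   1   1   1   1   1   1
  1   1   2   3   4   5   6   7
  2   1   3   6  10  15  21  28
  3   1   4  10  20  35  56  84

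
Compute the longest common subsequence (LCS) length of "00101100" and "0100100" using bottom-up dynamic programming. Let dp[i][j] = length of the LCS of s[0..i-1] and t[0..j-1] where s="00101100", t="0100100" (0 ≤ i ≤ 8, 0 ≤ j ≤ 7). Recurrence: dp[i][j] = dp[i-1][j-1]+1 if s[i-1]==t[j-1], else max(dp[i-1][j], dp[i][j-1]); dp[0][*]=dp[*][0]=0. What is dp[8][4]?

   ''  0  1  0  0  1  0  0
''  0  0  0  0  0  0  0  0
 0  0  1  1  1  1  1  1  1
 0  0  1  1  2  2  2  2  2
 1  0  1  2  2  2  3  3  3
 0  0  1  2  3  3  3  4  4
 1  0  1  2  3  3  4  4  4
 1  0  1  2  3  3  4  4  4
 0  0  1  2  3  4  4  5  5
 0  0  1  2  3  4  4  5  6

4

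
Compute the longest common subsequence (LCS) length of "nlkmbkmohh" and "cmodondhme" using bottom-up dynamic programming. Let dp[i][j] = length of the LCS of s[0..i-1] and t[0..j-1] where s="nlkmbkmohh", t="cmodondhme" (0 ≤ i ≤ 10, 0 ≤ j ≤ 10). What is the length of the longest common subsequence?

   ''  c  m  o  d  o  n  d  h  m  e
''  0  0  0  0  0  0  0  0  0  0  0
 n  0  0  0  0  0  0  1  1  1  1  1
 l  0  0  0  0  0  0  1  1  1  1  1
 k  0  0  0  0  0  0  1  1  1  1  1
 m  0  0  1  1  1  1  1  1  1  2  2
 b  0  0  1  1  1  1  1  1  1  2  2
 k  0  0  1  1  1  1  1  1  1  2  2
 m  0  0  1  1  1  1  1  1  1  2  2
 o  0  0  1  2  2  2  2  2  2  2  2
 h  0  0  1  2  2  2  2  2  3  3  3
 h  0  0  1  2  2  2  2  2  3  3  3

3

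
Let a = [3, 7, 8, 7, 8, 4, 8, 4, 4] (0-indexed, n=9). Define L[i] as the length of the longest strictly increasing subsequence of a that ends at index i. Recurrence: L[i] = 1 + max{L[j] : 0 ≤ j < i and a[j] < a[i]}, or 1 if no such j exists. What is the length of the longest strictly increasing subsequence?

3

   i    0    1    2    3    4    5    6    7    8
a[i]    3    7    8    7    8    4    8    4    4
L[i]    1    2    3    2    3    2    3    2    2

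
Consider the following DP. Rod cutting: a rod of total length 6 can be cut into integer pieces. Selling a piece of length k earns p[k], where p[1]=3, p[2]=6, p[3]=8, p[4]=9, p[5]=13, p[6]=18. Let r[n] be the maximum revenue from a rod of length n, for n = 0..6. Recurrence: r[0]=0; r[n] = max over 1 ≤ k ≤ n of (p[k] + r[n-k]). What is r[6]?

   n    0    1    2    3    4    5    6
r[n]    0    3    6    9   12   15   18

18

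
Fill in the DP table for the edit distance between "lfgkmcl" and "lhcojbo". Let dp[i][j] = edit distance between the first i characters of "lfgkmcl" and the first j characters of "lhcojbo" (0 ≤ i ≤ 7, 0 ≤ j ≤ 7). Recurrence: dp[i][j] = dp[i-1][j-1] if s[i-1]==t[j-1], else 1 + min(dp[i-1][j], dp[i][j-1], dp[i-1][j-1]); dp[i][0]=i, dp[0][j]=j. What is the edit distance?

   ''  l  h  c  o  j  b  o
''  0  1  2  3  4  5  6  7
 l  1  0  1  2  3  4  5  6
 f  2  1  1  2  3  4  5  6
 g  3  2  2  2  3  4  5  6
 k  4  3  3  3  3  4  5  6
 m  5  4  4  4  4  4  5  6
 c  6  5  5  4  5  5  5  6
 l  7  6  6  5  5  6  6  6

6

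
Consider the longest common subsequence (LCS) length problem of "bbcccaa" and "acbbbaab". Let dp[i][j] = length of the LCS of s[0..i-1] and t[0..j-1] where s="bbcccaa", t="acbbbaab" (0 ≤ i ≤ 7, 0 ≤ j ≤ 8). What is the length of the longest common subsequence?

4

   ''  a  c  b  b  b  a  a  b
''  0  0  0  0  0  0  0  0  0
 b  0  0  0  1  1  1  1  1  1
 b  0  0  0  1  2  2  2  2  2
 c  0  0  1  1  2  2  2  2  2
 c  0  0  1  1  2  2  2  2  2
 c  0  0  1  1  2  2  2  2  2
 a  0  1  1  1  2  2  3  3  3
 a  0  1  1  1  2  2  3  4  4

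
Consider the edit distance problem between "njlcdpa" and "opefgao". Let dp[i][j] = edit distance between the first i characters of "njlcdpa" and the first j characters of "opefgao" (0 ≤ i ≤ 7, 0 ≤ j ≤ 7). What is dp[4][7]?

7

   ''  o  p  e  f  g  a  o
''  0  1  2  3  4  5  6  7
 n  1  1  2  3  4  5  6  7
 j  2  2  2  3  4  5  6  7
 l  3  3  3  3  4  5  6  7
 c  4  4  4  4  4  5  6  7
 d  5  5  5  5  5  5  6  7
 p  6  6  5  6  6  6  6  7
 a  7  7  6  6  7  7  6  7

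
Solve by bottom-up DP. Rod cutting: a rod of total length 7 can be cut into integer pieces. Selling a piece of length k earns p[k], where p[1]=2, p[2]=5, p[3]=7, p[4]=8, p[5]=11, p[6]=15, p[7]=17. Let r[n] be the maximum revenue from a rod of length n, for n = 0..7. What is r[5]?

12

   n    0    1    2    3    4    5    6    7
r[n]    0    2    5    7   10   12   15   17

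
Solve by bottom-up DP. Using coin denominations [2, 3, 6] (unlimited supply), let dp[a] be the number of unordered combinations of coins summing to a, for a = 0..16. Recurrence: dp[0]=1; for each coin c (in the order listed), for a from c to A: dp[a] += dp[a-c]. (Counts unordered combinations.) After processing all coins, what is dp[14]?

after  coin     0     1     2     3     4     5     6     7     8     9    10    11    12    13    14    15    16
          2     1     0     1     0     1     0     1     0     1     0     1     0     1     0     1     0     1
          3     1     0     1     1     1     1     2     1     2     2     2     2     3     2     3     3     3
          6     1     0     1     1     1     1     3     1     3     3     3     3     6     3     6     6     6

6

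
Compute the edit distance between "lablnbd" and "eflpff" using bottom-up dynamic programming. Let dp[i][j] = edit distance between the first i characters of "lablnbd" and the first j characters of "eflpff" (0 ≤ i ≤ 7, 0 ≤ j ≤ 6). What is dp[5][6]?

6

   ''  e  f  l  p  f  f
''  0  1  2  3  4  5  6
 l  1  1  2  2  3  4  5
 a  2  2  2  3  3  4  5
 b  3  3  3  3  4  4  5
 l  4  4  4  3  4  5  5
 n  5  5  5  4  4  5  6
 b  6  6  6  5  5  5  6
 d  7  7  7  6  6  6  6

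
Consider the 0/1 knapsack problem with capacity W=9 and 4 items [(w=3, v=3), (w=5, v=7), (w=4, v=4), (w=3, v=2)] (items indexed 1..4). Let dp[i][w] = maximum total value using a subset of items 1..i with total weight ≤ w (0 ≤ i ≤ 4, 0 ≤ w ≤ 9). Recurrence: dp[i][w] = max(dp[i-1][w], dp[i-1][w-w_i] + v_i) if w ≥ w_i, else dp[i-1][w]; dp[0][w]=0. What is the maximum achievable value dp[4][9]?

i\w   0   1   2   3   4   5   6   7   8   9
  0   0   0   0   0   0   0   0   0   0   0
  1   0   0   0   3   3   3   3   3   3   3
  2   0   0   0   3   3   7   7   7  10  10
  3   0   0   0   3   4   7   7   7  10  11
  4   0   0   0   3   4   7   7   7  10  11

11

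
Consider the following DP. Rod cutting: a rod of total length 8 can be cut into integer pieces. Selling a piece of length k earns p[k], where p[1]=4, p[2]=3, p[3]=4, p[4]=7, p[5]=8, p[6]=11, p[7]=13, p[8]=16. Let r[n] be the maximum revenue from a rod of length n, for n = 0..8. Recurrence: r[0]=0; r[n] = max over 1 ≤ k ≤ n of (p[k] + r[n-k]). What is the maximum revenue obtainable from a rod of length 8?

32

   n    0    1    2    3    4    5    6    7    8
r[n]    0    4    8   12   16   20   24   28   32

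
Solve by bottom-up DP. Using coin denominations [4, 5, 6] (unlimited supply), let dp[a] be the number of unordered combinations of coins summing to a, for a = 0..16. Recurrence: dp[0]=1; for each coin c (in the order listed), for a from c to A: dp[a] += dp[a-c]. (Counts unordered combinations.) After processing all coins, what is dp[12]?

2

after  coin     0     1     2     3     4     5     6     7     8     9    10    11    12    13    14    15    16
          4     1     0     0     0     1     0     0     0     1     0     0     0     1     0     0     0     1
          5     1     0     0     0     1     1     0     0     1     1     1     0     1     1     1     1     1
          6     1     0     0     0     1     1     1     0     1     1     2     1     2     1     2     2     3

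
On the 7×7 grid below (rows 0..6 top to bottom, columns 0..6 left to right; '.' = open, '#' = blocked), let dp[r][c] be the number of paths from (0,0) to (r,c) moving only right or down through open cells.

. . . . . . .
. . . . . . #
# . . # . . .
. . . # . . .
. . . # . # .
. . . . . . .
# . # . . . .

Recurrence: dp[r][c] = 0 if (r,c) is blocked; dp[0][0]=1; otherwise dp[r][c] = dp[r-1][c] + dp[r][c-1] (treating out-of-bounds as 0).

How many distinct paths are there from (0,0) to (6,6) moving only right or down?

86

r\c   0   1   2   3   4   5   6
  0   1   1   1   1   1   1   1
  1   1   2   3   4   5   6   0
  2   0   2   5   0   5  11  11
  3   0   2   7   0   5  16  27
  4   0   2   9   0   5   0  27
  5   0   2  11  11  16  16  43
  6   0   2   0  11  27  43  86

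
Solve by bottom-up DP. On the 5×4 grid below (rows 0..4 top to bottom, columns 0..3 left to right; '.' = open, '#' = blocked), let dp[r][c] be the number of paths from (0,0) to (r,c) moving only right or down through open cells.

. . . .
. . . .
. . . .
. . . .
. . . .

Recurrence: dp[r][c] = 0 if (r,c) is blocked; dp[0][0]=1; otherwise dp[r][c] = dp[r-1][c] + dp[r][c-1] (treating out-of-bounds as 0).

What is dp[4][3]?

r\c   0   1   2   3
  0   1   1   1   1
  1   1   2   3   4
  2   1   3   6  10
  3   1   4  10  20
  4   1   5  15  35

35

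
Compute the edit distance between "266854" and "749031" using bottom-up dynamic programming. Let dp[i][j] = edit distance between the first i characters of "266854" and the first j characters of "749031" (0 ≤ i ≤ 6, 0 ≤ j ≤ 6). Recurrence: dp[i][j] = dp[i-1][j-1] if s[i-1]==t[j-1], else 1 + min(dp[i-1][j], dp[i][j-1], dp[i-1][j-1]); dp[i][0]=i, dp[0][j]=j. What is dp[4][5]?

5

   ''  7  4  9  0  3  1
''  0  1  2  3  4  5  6
 2  1  1  2  3  4  5  6
 6  2  2  2  3  4  5  6
 6  3  3  3  3  4  5  6
 8  4  4  4  4  4  5  6
 5  5  5  5  5  5  5  6
 4  6  6  5  6  6  6  6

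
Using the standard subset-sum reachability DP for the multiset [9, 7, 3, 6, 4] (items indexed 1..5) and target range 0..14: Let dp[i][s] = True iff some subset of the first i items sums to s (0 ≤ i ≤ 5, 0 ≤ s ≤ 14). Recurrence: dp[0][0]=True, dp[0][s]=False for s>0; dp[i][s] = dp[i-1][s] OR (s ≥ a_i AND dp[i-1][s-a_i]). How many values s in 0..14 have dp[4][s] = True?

i\s   0   1   2   3   4   5   6   7   8   9  10  11  12  13  14
  0   T   F   F   F   F   F   F   F   F   F   F   F   F   F   F
  1   T   F   F   F   F   F   F   F   F   T   F   F   F   F   F
  2   T   F   F   F   F   F   F   T   F   T   F   F   F   F   F
  3   T   F   F   T   F   F   F   T   F   T   T   F   T   F   F
  4   T   F   F   T   F   F   T   T   F   T   T   F   T   T   F
  5   T   F   F   T   T   F   T   T   F   T   T   T   T   T   T

8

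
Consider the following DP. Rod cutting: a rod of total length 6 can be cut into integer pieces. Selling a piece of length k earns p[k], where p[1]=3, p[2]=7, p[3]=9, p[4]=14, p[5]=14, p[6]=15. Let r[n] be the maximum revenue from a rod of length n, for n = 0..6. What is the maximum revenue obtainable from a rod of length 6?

   n    0    1    2    3    4    5    6
r[n]    0    3    7   10   14   17   21

21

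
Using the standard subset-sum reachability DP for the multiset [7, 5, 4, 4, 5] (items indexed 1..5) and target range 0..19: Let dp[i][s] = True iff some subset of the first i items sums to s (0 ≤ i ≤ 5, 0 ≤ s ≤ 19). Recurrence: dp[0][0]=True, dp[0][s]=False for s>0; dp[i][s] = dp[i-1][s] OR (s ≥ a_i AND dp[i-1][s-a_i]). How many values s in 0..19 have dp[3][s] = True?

8

i\s   0   1   2   3   4   5   6   7   8   9  10  11  12  13  14  15  16  17  18  19
  0   T   F   F   F   F   F   F   F   F   F   F   F   F   F   F   F   F   F   F   F
  1   T   F   F   F   F   F   F   T   F   F   F   F   F   F   F   F   F   F   F   F
  2   T   F   F   F   F   T   F   T   F   F   F   F   T   F   F   F   F   F   F   F
  3   T   F   F   F   T   T   F   T   F   T   F   T   T   F   F   F   T   F   F   F
  4   T   F   F   F   T   T   F   T   T   T   F   T   T   T   F   T   T   F   F   F
  5   T   F   F   F   T   T   F   T   T   T   T   T   T   T   T   T   T   T   T   F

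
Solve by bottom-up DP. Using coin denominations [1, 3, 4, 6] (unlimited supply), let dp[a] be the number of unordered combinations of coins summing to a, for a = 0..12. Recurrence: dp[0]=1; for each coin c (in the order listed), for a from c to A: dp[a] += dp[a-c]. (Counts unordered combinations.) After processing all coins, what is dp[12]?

16

after  coin     0     1     2     3     4     5     6     7     8     9    10    11    12
          1     1     1     1     1     1     1     1     1     1     1     1     1     1
          3     1     1     1     2     2     2     3     3     3     4     4     4     5
          4     1     1     1     2     3     3     4     5     6     7     8     9    11
          6     1     1     1     2     3     3     5     6     7     9    11    12    16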